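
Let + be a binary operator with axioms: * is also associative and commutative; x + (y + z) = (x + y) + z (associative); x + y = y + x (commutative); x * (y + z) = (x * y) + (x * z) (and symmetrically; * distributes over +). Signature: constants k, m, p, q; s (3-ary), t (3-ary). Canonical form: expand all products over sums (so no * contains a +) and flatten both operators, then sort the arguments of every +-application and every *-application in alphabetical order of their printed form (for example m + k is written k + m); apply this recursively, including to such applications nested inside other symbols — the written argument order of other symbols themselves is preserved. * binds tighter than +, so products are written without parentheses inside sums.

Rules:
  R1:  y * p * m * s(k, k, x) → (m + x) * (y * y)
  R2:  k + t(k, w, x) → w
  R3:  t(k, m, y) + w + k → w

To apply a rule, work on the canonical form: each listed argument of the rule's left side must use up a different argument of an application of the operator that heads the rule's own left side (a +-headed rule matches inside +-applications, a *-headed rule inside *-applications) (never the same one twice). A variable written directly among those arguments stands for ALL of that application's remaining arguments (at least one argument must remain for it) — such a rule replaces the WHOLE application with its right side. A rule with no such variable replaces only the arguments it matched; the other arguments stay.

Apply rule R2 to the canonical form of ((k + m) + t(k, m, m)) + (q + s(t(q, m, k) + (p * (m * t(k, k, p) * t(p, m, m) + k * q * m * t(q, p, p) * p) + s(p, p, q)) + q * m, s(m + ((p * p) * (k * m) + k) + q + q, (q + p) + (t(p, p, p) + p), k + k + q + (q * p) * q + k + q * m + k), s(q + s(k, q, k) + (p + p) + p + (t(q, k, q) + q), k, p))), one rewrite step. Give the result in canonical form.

Answer: m + m + q + s(k * m * p * p * q * t(q, p, p) + m * p * t(k, k, p) * t(p, m, m) + m * q + s(p, p, q) + t(q, m, k), s(k + k * m * p * p + m + q + q, p + p + q + t(p, p, p), k + k + k + k + m * q + p * q * q + q), s(p + p + p + q + q + s(k, q, k) + t(q, k, q), k, p))

Derivation:
Canonical form:  k + m + q + s(k * m * p * p * q * t(q, p, p) + m * p * t(k, k, p) * t(p, m, m) + m * q + s(p, p, q) + t(q, m, k), s(k + k * m * p * p + m + q + q, p + p + q + t(p, p, p), k + k + k + k + m * q + p * q * q + q), s(p + p + p + q + q + s(k, q, k) + t(q, k, q), k, p)) + t(k, m, m)
Apply R2:  consuming k, t(k, m, m);  w := m, x := m
New term:  m + m + q + s(k * m * p * p * q * t(q, p, p) + m * p * t(k, k, p) * t(p, m, m) + m * q + s(p, p, q) + t(q, m, k), s(k + k * m * p * p + m + q + q, p + p + q + t(p, p, p), k + k + k + k + m * q + p * q * q + q), s(p + p + p + q + q + s(k, q, k) + t(q, k, q), k, p))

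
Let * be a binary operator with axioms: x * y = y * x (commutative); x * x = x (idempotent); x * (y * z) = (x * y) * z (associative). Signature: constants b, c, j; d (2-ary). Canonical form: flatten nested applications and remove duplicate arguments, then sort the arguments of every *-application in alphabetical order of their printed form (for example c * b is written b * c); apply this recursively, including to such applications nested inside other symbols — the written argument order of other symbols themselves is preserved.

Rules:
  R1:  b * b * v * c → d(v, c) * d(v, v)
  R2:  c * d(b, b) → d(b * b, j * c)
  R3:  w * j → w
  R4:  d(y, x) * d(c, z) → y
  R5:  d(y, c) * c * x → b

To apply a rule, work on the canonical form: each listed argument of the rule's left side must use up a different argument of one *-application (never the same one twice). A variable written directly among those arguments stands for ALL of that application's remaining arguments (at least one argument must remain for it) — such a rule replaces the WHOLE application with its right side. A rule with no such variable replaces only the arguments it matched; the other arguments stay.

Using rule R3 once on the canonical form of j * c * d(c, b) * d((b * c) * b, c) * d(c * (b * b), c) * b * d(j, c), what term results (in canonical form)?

Answer: b * c * d(b * c, c) * d(c, b) * d(j, c)

Derivation:
Canonical form:  b * c * d(b * c, c) * d(c, b) * d(j, c) * j
R3 matches:  uses j;  w := b * c * d(b * c, c) * d(c, b) * d(j, c)
Every leftover argument binds to the variable; the entire application is replaced.
Result:  b * c * d(b * c, c) * d(c, b) * d(j, c)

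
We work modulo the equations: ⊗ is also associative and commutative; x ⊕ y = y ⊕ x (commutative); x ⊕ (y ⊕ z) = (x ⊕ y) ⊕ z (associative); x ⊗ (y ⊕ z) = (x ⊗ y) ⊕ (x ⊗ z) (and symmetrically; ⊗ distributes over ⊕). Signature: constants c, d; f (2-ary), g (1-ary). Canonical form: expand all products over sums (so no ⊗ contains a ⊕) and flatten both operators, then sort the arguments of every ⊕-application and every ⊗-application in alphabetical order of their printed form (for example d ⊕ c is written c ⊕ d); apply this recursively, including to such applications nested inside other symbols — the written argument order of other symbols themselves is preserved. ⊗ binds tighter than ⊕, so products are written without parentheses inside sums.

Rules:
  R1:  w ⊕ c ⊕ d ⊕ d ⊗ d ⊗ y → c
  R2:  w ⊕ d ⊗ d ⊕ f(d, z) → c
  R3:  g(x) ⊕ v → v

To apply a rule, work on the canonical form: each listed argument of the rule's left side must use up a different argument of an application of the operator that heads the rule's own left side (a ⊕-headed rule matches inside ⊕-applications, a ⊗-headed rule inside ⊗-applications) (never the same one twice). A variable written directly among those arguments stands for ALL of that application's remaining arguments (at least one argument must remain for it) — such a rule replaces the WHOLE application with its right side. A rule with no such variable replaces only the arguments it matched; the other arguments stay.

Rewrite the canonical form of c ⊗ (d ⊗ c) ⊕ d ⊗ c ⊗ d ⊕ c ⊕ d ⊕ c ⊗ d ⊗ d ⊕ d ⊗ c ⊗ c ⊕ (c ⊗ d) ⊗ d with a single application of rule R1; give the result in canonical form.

Canonical form:  c ⊕ c ⊗ c ⊗ d ⊕ c ⊗ c ⊗ d ⊕ c ⊗ d ⊗ d ⊕ c ⊗ d ⊗ d ⊕ c ⊗ d ⊗ d ⊕ d
Match R1:  consume c, c ⊗ d ⊗ d, d;  w := c ⊗ c ⊗ d ⊕ c ⊗ c ⊗ d ⊕ c ⊗ d ⊗ d ⊕ c ⊗ d ⊗ d, y := c
The variable takes the whole remainder — replace the entire application.
Giving:  c

Answer: c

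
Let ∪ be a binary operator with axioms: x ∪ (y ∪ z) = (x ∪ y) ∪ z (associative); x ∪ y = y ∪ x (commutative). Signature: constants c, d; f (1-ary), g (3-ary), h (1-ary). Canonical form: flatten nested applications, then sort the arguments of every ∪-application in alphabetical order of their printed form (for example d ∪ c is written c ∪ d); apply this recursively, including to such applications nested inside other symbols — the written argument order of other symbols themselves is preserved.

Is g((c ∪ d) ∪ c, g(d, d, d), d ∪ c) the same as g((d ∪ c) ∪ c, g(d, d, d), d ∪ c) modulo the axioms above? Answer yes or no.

Left:  g((c ∪ d) ∪ c, g(d, d, d), d ∪ c)
  Work inside:  (c ∪ d) ∪ c
  Flatten:  c ∪ d ∪ c
  Order the arguments:  c ∪ c ∪ d
  Reassemble:  g(c ∪ c ∪ d, g(d, d, d), c ∪ d)
Right:  g((d ∪ c) ∪ c, g(d, d, d), d ∪ c)
  Descend into:  (d ∪ c) ∪ c
  Merge nested applications:  d ∪ c ∪ c
  Sort arguments:  c ∪ c ∪ d
  Rebuild:  g(c ∪ c ∪ d, g(d, d, d), c ∪ d)

Answer: yes — both canonical forms are g(c ∪ c ∪ d, g(d, d, d), c ∪ d)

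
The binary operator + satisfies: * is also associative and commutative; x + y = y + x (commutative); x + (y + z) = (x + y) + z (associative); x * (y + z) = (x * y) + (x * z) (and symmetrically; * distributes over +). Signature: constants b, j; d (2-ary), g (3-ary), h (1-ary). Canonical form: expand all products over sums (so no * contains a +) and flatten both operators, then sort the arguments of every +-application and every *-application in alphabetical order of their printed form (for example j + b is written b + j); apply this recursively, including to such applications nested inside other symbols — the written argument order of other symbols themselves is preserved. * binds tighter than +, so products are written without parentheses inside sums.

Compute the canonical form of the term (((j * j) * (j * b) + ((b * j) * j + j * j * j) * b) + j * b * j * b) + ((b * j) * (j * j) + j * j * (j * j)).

Answer: b * b * j * j + b * b * j * j + b * j * j * j + b * j * j * j + b * j * j * j + j * j * j * j

Derivation:
Expand:  b * j * j * j + b * b * j * j + b * j * j * j + b * b * j * j + b * j * j * j + j * j * j * j
Sort arguments:  b * b * j * j + b * b * j * j + b * j * j * j + b * j * j * j + b * j * j * j + j * j * j * j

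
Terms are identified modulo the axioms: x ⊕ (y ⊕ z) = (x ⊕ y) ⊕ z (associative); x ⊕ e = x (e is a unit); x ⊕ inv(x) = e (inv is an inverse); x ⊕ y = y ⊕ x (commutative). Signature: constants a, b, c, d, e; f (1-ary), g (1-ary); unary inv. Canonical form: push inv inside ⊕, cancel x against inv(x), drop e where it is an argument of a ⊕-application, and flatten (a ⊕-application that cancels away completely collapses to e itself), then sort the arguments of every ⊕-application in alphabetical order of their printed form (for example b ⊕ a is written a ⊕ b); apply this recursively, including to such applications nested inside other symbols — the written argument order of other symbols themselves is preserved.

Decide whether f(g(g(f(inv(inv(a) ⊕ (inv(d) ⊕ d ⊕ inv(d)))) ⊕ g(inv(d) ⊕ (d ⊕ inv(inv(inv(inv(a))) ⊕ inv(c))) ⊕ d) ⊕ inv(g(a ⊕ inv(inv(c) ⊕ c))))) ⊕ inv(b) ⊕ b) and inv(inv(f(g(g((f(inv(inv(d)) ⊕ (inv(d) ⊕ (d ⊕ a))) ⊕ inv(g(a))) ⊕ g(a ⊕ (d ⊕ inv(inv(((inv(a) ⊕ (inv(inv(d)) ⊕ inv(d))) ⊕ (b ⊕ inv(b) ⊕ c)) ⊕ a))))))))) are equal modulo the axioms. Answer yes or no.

Left:  f(g(g(f(inv(inv(a) ⊕ (inv(d) ⊕ d ⊕ inv(d)))) ⊕ g(inv(d) ⊕ (d ⊕ inv(inv(inv(inv(a))) ⊕ inv(c))) ⊕ d) ⊕ inv(g(a ⊕ inv(inv(c) ⊕ c))))) ⊕ inv(b) ⊕ b)
  Descend into:  g(g(f(inv(inv(a) ⊕ (inv(d) ⊕ d ⊕ inv(d)))) ⊕ g(inv(d) ⊕ (d ⊕ inv(inv(inv(inv(a))) ⊕ inv(c))) ⊕ d) ⊕ inv(g(a ⊕ inv(inv(c) ⊕ c))))) ⊕ inv(b) ⊕ b
  Push inv inside:  distribute inv over ⊕ and collapse double inv
  Cancel inverse pairs:  b cancels
  Collect terms:  g(g(f(a ⊕ d) ⊕ g(a ⊕ c ⊕ d) ⊕ inv(g(a))))
  Put back:  f(g(g(f(a ⊕ d) ⊕ g(a ⊕ c ⊕ d) ⊕ inv(g(a)))))
Right:  inv(inv(f(g(g((f(inv(inv(d)) ⊕ (inv(d) ⊕ (d ⊕ a))) ⊕ inv(g(a))) ⊕ g(a ⊕ (d ⊕ inv(inv(((inv(a) ⊕ (inv(inv(d)) ⊕ inv(d))) ⊕ (b ⊕ inv(b) ⊕ c)) ⊕ a)))))))))
  Push inv inside:  distribute inv over ⊕ and collapse double inv
  Collect terms:  f(g(g(f(a ⊕ d) ⊕ g(a ⊕ c ⊕ d) ⊕ inv(g(a)))))

Answer: yes — both canonical forms are f(g(g(f(a ⊕ d) ⊕ g(a ⊕ c ⊕ d) ⊕ inv(g(a)))))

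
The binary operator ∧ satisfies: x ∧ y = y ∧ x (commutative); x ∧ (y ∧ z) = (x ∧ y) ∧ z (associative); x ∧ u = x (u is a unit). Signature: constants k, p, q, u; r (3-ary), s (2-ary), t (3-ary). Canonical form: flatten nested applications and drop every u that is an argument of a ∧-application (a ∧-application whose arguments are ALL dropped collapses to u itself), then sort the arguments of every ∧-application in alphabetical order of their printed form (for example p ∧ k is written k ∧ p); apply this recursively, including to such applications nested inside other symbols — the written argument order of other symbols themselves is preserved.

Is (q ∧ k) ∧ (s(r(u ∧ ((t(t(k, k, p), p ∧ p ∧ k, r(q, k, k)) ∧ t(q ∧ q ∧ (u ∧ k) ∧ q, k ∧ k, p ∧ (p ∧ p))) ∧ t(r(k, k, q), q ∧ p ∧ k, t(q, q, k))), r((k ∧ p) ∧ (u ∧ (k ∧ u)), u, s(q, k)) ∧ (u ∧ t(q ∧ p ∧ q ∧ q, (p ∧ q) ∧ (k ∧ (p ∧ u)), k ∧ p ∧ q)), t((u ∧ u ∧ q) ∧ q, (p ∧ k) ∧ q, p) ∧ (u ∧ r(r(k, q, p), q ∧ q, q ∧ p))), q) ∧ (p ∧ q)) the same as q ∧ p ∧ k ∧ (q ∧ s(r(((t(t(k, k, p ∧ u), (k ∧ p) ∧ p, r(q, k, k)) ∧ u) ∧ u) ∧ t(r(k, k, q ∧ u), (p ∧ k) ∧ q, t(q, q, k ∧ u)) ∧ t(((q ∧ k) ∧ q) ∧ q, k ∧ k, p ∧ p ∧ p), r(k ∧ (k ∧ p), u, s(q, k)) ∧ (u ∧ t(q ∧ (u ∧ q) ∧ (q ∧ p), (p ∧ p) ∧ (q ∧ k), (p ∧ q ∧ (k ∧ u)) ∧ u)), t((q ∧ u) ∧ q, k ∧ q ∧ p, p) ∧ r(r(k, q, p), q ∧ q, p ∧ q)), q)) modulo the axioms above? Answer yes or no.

Left:  (q ∧ k) ∧ (s(r(u ∧ ((t(t(k, k, p), p ∧ p ∧ k, r(q, k, k)) ∧ t(q ∧ q ∧ (u ∧ k) ∧ q, k ∧ k, p ∧ (p ∧ p))) ∧ t(r(k, k, q), q ∧ p ∧ k, t(q, q, k))), r((k ∧ p) ∧ (u ∧ (k ∧ u)), u, s(q, k)) ∧ (u ∧ t(q ∧ p ∧ q ∧ q, (p ∧ q) ∧ (k ∧ (p ∧ u)), k ∧ p ∧ q)), t((u ∧ u ∧ q) ∧ q, (p ∧ k) ∧ q, p) ∧ (u ∧ r(r(k, q, p), q ∧ q, q ∧ p))), q) ∧ (p ∧ q))
  Merge nested applications:  q ∧ k ∧ s(r(u ∧ ((t(t(k, k, p), p ∧ p ∧ k, r(q, k, k)) ∧ t(q ∧ q ∧ (u ∧ k) ∧ q, k ∧ k, p ∧ (p ∧ p))) ∧ t(r(k, k, q), q ∧ p ∧ k, t(q, q, k))), r((k ∧ p) ∧ (u ∧ (k ∧ u)), u, s(q, k)) ∧ (u ∧ t(q ∧ p ∧ q ∧ q, (p ∧ q) ∧ (k ∧ (p ∧ u)), k ∧ p ∧ q)), t((u ∧ u ∧ q) ∧ q, (p ∧ k) ∧ q, p) ∧ (u ∧ r(r(k, q, p), q ∧ q, q ∧ p))), q) ∧ p ∧ q
  Simplify inside:  s(r(u ∧ ((t(t(k, k, p), p ∧ p ∧ k, r(q, k, k)) ∧ t(q ∧ q ∧ (u ∧ k) ∧ q, k ∧ k, p ∧ (p ∧ p))) ∧ t(r(k, k, q), q ∧ p ∧ k, t(q, q, k))), r((k ∧ p) ∧ (u ∧ (k ∧ u)), u, s(q, k)) ∧ (u ∧ t(q ∧ p ∧ q ∧ q, (p ∧ q) ∧ (k ∧ (p ∧ u)), k ∧ p ∧ q)), t((u ∧ u ∧ q) ∧ q, (p ∧ k) ∧ q, p) ∧ (u ∧ r(r(k, q, p), q ∧ q, q ∧ p))), q)  →  s(r(t(k ∧ q ∧ q ∧ q, k ∧ k, p ∧ p ∧ p) ∧ t(r(k, k, q), k ∧ p ∧ q, t(q, q, k)) ∧ t(t(k, k, p), k ∧ p ∧ p, r(q, k, k)), r(k ∧ k ∧ p, u, s(q, k)) ∧ t(p ∧ q ∧ q ∧ q, k ∧ p ∧ p ∧ q, k ∧ p ∧ q), r(r(k, q, p), q ∧ q, p ∧ q) ∧ t(q ∧ q, k ∧ p ∧ q, p)), q)
  Sort arguments:  k ∧ p ∧ q ∧ q ∧ s(r(t(k ∧ q ∧ q ∧ q, k ∧ k, p ∧ p ∧ p) ∧ t(r(k, k, q), k ∧ p ∧ q, t(q, q, k)) ∧ t(t(k, k, p), k ∧ p ∧ p, r(q, k, k)), r(k ∧ k ∧ p, u, s(q, k)) ∧ t(p ∧ q ∧ q ∧ q, k ∧ p ∧ p ∧ q, k ∧ p ∧ q), r(r(k, q, p), q ∧ q, p ∧ q) ∧ t(q ∧ q, k ∧ p ∧ q, p)), q)
Right:  q ∧ p ∧ k ∧ (q ∧ s(r(((t(t(k, k, p ∧ u), (k ∧ p) ∧ p, r(q, k, k)) ∧ u) ∧ u) ∧ t(r(k, k, q ∧ u), (p ∧ k) ∧ q, t(q, q, k ∧ u)) ∧ t(((q ∧ k) ∧ q) ∧ q, k ∧ k, p ∧ p ∧ p), r(k ∧ (k ∧ p), u, s(q, k)) ∧ (u ∧ t(q ∧ (u ∧ q) ∧ (q ∧ p), (p ∧ p) ∧ (q ∧ k), (p ∧ q ∧ (k ∧ u)) ∧ u)), t((q ∧ u) ∧ q, k ∧ q ∧ p, p) ∧ r(r(k, q, p), q ∧ q, p ∧ q)), q))
  Flatten:  q ∧ p ∧ k ∧ q ∧ s(r(((t(t(k, k, p ∧ u), (k ∧ p) ∧ p, r(q, k, k)) ∧ u) ∧ u) ∧ t(r(k, k, q ∧ u), (p ∧ k) ∧ q, t(q, q, k ∧ u)) ∧ t(((q ∧ k) ∧ q) ∧ q, k ∧ k, p ∧ p ∧ p), r(k ∧ (k ∧ p), u, s(q, k)) ∧ (u ∧ t(q ∧ (u ∧ q) ∧ (q ∧ p), (p ∧ p) ∧ (q ∧ k), (p ∧ q ∧ (k ∧ u)) ∧ u)), t((q ∧ u) ∧ q, k ∧ q ∧ p, p) ∧ r(r(k, q, p), q ∧ q, p ∧ q)), q)
  Inside:  s(r(((t(t(k, k, p ∧ u), (k ∧ p) ∧ p, r(q, k, k)) ∧ u) ∧ u) ∧ t(r(k, k, q ∧ u), (p ∧ k) ∧ q, t(q, q, k ∧ u)) ∧ t(((q ∧ k) ∧ q) ∧ q, k ∧ k, p ∧ p ∧ p), r(k ∧ (k ∧ p), u, s(q, k)) ∧ (u ∧ t(q ∧ (u ∧ q) ∧ (q ∧ p), (p ∧ p) ∧ (q ∧ k), (p ∧ q ∧ (k ∧ u)) ∧ u)), t((q ∧ u) ∧ q, k ∧ q ∧ p, p) ∧ r(r(k, q, p), q ∧ q, p ∧ q)), q)  →  s(r(t(k ∧ q ∧ q ∧ q, k ∧ k, p ∧ p ∧ p) ∧ t(r(k, k, q), k ∧ p ∧ q, t(q, q, k)) ∧ t(t(k, k, p), k ∧ p ∧ p, r(q, k, k)), r(k ∧ k ∧ p, u, s(q, k)) ∧ t(p ∧ q ∧ q ∧ q, k ∧ p ∧ p ∧ q, k ∧ p ∧ q), r(r(k, q, p), q ∧ q, p ∧ q) ∧ t(q ∧ q, k ∧ p ∧ q, p)), q)
  Order the arguments:  k ∧ p ∧ q ∧ q ∧ s(r(t(k ∧ q ∧ q ∧ q, k ∧ k, p ∧ p ∧ p) ∧ t(r(k, k, q), k ∧ p ∧ q, t(q, q, k)) ∧ t(t(k, k, p), k ∧ p ∧ p, r(q, k, k)), r(k ∧ k ∧ p, u, s(q, k)) ∧ t(p ∧ q ∧ q ∧ q, k ∧ p ∧ p ∧ q, k ∧ p ∧ q), r(r(k, q, p), q ∧ q, p ∧ q) ∧ t(q ∧ q, k ∧ p ∧ q, p)), q)

Answer: yes — both canonical forms are k ∧ p ∧ q ∧ q ∧ s(r(t(k ∧ q ∧ q ∧ q, k ∧ k, p ∧ p ∧ p) ∧ t(r(k, k, q), k ∧ p ∧ q, t(q, q, k)) ∧ t(t(k, k, p), k ∧ p ∧ p, r(q, k, k)), r(k ∧ k ∧ p, u, s(q, k)) ∧ t(p ∧ q ∧ q ∧ q, k ∧ p ∧ p ∧ q, k ∧ p ∧ q), r(r(k, q, p), q ∧ q, p ∧ q) ∧ t(q ∧ q, k ∧ p ∧ q, p)), q)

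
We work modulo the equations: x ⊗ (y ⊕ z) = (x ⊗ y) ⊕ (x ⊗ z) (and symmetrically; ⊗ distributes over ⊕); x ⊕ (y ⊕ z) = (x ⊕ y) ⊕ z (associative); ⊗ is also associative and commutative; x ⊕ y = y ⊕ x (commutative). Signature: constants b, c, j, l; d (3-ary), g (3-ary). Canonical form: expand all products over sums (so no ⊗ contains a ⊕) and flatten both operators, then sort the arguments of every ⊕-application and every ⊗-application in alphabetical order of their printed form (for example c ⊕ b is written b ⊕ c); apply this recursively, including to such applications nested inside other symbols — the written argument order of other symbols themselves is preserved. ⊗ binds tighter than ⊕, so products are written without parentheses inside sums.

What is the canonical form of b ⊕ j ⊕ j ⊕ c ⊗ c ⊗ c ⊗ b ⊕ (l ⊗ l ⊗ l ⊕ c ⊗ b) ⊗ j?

Distribute:  b ⊕ j ⊕ j ⊕ b ⊗ c ⊗ c ⊗ c ⊕ j ⊗ l ⊗ l ⊗ l ⊕ b ⊗ c ⊗ j
Sort:  b ⊕ b ⊗ c ⊗ c ⊗ c ⊕ b ⊗ c ⊗ j ⊕ j ⊕ j ⊕ j ⊗ l ⊗ l ⊗ l

Answer: b ⊕ b ⊗ c ⊗ c ⊗ c ⊕ b ⊗ c ⊗ j ⊕ j ⊕ j ⊕ j ⊗ l ⊗ l ⊗ l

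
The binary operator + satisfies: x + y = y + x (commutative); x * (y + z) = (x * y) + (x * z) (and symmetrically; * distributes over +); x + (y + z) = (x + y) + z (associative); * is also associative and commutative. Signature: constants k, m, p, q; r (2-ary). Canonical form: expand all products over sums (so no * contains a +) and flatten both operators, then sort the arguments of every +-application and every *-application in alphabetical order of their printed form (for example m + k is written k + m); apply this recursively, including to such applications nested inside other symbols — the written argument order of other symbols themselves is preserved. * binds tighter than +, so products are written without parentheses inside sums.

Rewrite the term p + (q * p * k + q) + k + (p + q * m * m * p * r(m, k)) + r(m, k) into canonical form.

Flatten:  p + k * p * q + q + k + p + m * m * p * q * r(m, k) + r(m, k)
Order the arguments:  k + k * p * q + m * m * p * q * r(m, k) + p + p + q + r(m, k)

Answer: k + k * p * q + m * m * p * q * r(m, k) + p + p + q + r(m, k)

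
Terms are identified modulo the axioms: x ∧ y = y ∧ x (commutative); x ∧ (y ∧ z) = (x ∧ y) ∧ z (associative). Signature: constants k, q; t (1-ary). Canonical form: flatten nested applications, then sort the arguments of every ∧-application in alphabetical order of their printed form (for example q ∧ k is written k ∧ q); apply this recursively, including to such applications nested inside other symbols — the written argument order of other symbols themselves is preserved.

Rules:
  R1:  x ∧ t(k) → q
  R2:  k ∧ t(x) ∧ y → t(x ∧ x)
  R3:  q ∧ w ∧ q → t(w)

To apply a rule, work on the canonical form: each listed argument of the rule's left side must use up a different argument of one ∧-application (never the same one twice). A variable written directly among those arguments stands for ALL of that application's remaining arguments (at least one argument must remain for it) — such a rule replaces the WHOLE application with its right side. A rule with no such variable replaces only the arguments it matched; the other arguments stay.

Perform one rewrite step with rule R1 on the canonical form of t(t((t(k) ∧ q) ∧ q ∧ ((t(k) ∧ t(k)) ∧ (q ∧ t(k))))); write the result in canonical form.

Answer: t(t(q))

Derivation:
Canonical form:  t(t(q ∧ q ∧ q ∧ t(k) ∧ t(k) ∧ t(k) ∧ t(k)))
Apply R1:  consuming t(k);  x := q ∧ q ∧ q ∧ t(k) ∧ t(k) ∧ t(k)
The extension variable absorbs all remaining arguments, so the whole application is rewritten.
New term:  t(t(q))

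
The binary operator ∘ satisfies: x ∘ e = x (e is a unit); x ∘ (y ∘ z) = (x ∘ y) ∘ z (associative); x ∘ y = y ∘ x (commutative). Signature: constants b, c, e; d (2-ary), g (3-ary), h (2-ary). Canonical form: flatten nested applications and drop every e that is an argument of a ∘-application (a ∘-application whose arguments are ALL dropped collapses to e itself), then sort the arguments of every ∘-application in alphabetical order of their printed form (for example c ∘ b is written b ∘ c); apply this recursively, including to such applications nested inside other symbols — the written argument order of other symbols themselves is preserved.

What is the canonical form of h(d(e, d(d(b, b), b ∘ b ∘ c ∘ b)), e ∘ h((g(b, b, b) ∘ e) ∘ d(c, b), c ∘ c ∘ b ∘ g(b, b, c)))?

Answer: h(d(e, d(d(b, b), b ∘ b ∘ b ∘ c)), h(d(c, b) ∘ g(b, b, b), b ∘ c ∘ c ∘ g(b, b, c)))

Derivation:
Work inside:  e ∘ h((g(b, b, b) ∘ e) ∘ d(c, b), c ∘ c ∘ b ∘ g(b, b, c))
Canonicalize subterm:  h((g(b, b, b) ∘ e) ∘ d(c, b), c ∘ c ∘ b ∘ g(b, b, c))  →  h(d(c, b) ∘ g(b, b, b), b ∘ c ∘ c ∘ g(b, b, c))
Unit:  drop e
Sort arguments:  h(d(c, b) ∘ g(b, b, b), b ∘ c ∘ c ∘ g(b, b, c))
Reassemble:  h(d(e, d(d(b, b), b ∘ b ∘ b ∘ c)), h(d(c, b) ∘ g(b, b, b), b ∘ c ∘ c ∘ g(b, b, c)))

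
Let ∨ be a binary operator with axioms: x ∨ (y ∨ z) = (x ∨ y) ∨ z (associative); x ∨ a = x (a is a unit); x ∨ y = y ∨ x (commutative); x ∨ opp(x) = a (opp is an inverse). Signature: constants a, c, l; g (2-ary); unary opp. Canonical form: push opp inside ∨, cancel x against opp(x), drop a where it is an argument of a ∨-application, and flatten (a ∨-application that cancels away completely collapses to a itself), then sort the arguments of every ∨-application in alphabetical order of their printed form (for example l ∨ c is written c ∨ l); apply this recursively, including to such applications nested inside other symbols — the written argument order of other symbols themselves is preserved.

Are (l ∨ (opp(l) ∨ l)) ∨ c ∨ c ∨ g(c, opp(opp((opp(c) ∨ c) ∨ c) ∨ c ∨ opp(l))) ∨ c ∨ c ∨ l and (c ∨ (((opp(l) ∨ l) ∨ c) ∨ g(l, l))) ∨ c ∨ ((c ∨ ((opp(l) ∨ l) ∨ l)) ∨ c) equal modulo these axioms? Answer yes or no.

Answer: no — c ∨ c ∨ c ∨ c ∨ g(c, l) ∨ l ∨ l vs c ∨ c ∨ c ∨ c ∨ c ∨ g(l, l) ∨ l

Derivation:
Left:  (l ∨ (opp(l) ∨ l)) ∨ c ∨ c ∨ g(c, opp(opp((opp(c) ∨ c) ∨ c) ∨ c ∨ opp(l))) ∨ c ∨ c ∨ l
  Push opp inside:  distribute opp over ∨ and collapse double opp
  Collect:  l ∨ l ∨ c ∨ c ∨ c ∨ c ∨ g(c, l)
  Order the arguments:  c ∨ c ∨ c ∨ c ∨ g(c, l) ∨ l ∨ l
Right:  (c ∨ (((opp(l) ∨ l) ∨ c) ∨ g(l, l))) ∨ c ∨ ((c ∨ ((opp(l) ∨ l) ∨ l)) ∨ c)
  Combine occurrences:  c ∨ c ∨ c ∨ c ∨ c ∨ l ∨ g(l, l)
  Sort:  c ∨ c ∨ c ∨ c ∨ c ∨ g(l, l) ∨ l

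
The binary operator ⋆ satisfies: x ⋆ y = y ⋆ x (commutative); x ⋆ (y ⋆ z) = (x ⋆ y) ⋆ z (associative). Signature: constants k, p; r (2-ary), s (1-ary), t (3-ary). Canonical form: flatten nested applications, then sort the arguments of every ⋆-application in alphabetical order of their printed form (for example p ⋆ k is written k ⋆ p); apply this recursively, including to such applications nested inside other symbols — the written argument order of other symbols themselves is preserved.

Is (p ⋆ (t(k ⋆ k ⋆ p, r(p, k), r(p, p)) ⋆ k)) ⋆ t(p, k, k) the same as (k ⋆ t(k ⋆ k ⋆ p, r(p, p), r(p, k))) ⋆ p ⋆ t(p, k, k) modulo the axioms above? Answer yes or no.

Left:  (p ⋆ (t(k ⋆ k ⋆ p, r(p, k), r(p, p)) ⋆ k)) ⋆ t(p, k, k)
  Un-nest:  p ⋆ t(k ⋆ k ⋆ p, r(p, k), r(p, p)) ⋆ k ⋆ t(p, k, k)
  Sort:  k ⋆ p ⋆ t(k ⋆ k ⋆ p, r(p, k), r(p, p)) ⋆ t(p, k, k)
Right:  (k ⋆ t(k ⋆ k ⋆ p, r(p, p), r(p, k))) ⋆ p ⋆ t(p, k, k)
  Flatten:  k ⋆ t(k ⋆ k ⋆ p, r(p, p), r(p, k)) ⋆ p ⋆ t(p, k, k)
  Sort arguments:  k ⋆ p ⋆ t(k ⋆ k ⋆ p, r(p, p), r(p, k)) ⋆ t(p, k, k)

Answer: no — k ⋆ p ⋆ t(k ⋆ k ⋆ p, r(p, k), r(p, p)) ⋆ t(p, k, k) vs k ⋆ p ⋆ t(k ⋆ k ⋆ p, r(p, p), r(p, k)) ⋆ t(p, k, k)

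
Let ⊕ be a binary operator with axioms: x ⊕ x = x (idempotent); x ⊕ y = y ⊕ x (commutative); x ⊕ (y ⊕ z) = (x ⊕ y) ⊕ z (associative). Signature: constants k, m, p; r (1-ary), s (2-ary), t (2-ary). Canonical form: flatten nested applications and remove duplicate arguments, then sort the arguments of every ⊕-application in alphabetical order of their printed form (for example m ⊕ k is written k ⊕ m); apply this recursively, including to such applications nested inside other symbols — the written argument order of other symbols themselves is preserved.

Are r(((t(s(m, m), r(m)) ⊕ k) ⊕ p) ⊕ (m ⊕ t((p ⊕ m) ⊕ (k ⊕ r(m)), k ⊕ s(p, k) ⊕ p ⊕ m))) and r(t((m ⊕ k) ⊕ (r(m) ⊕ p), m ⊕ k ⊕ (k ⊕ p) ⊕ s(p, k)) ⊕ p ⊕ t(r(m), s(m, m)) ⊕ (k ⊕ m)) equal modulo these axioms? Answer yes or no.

Left:  r(((t(s(m, m), r(m)) ⊕ k) ⊕ p) ⊕ (m ⊕ t((p ⊕ m) ⊕ (k ⊕ r(m)), k ⊕ s(p, k) ⊕ p ⊕ m)))
  Work inside:  ((t(s(m, m), r(m)) ⊕ k) ⊕ p) ⊕ (m ⊕ t((p ⊕ m) ⊕ (k ⊕ r(m)), k ⊕ s(p, k) ⊕ p ⊕ m))
  Un-nest:  t(s(m, m), r(m)) ⊕ k ⊕ p ⊕ m ⊕ t((p ⊕ m) ⊕ (k ⊕ r(m)), k ⊕ s(p, k) ⊕ p ⊕ m)
  Inside:  t((p ⊕ m) ⊕ (k ⊕ r(m)), k ⊕ s(p, k) ⊕ p ⊕ m)  →  t(k ⊕ m ⊕ p ⊕ r(m), k ⊕ m ⊕ p ⊕ s(p, k))
  Sort arguments:  k ⊕ m ⊕ p ⊕ t(k ⊕ m ⊕ p ⊕ r(m), k ⊕ m ⊕ p ⊕ s(p, k)) ⊕ t(s(m, m), r(m))
  Rebuild:  r(k ⊕ m ⊕ p ⊕ t(k ⊕ m ⊕ p ⊕ r(m), k ⊕ m ⊕ p ⊕ s(p, k)) ⊕ t(s(m, m), r(m)))
Right:  r(t((m ⊕ k) ⊕ (r(m) ⊕ p), m ⊕ k ⊕ (k ⊕ p) ⊕ s(p, k)) ⊕ p ⊕ t(r(m), s(m, m)) ⊕ (k ⊕ m))
  Descend into:  t((m ⊕ k) ⊕ (r(m) ⊕ p), m ⊕ k ⊕ (k ⊕ p) ⊕ s(p, k)) ⊕ p ⊕ t(r(m), s(m, m)) ⊕ (k ⊕ m)
  Un-nest:  t((m ⊕ k) ⊕ (r(m) ⊕ p), m ⊕ k ⊕ (k ⊕ p) ⊕ s(p, k)) ⊕ p ⊕ t(r(m), s(m, m)) ⊕ k ⊕ m
  Inside:  t((m ⊕ k) ⊕ (r(m) ⊕ p), m ⊕ k ⊕ (k ⊕ p) ⊕ s(p, k))  →  t(k ⊕ m ⊕ p ⊕ r(m), k ⊕ m ⊕ p ⊕ s(p, k))
  Sort:  k ⊕ m ⊕ p ⊕ t(k ⊕ m ⊕ p ⊕ r(m), k ⊕ m ⊕ p ⊕ s(p, k)) ⊕ t(r(m), s(m, m))
  Rebuild:  r(k ⊕ m ⊕ p ⊕ t(k ⊕ m ⊕ p ⊕ r(m), k ⊕ m ⊕ p ⊕ s(p, k)) ⊕ t(r(m), s(m, m)))

Answer: no — r(k ⊕ m ⊕ p ⊕ t(k ⊕ m ⊕ p ⊕ r(m), k ⊕ m ⊕ p ⊕ s(p, k)) ⊕ t(s(m, m), r(m))) vs r(k ⊕ m ⊕ p ⊕ t(k ⊕ m ⊕ p ⊕ r(m), k ⊕ m ⊕ p ⊕ s(p, k)) ⊕ t(r(m), s(m, m)))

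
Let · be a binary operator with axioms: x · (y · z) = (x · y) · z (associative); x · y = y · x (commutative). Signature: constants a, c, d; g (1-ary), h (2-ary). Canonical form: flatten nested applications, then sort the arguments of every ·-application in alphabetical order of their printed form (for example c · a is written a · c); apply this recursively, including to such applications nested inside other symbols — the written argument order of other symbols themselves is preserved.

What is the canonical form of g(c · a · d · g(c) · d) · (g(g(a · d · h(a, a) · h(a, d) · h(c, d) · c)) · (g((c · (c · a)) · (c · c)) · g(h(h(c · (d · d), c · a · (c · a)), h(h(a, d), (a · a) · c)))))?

Merge nested applications:  g(c · a · d · g(c) · d) · g(g(a · d · h(a, a) · h(a, d) · h(c, d) · c)) · g((c · (c · a)) · (c · c)) · g(h(h(c · (d · d), c · a · (c · a)), h(h(a, d), (a · a) · c)))
Simplify inside:  g(c · a · d · g(c) · d)  →  g(a · c · d · d · g(c))
Simplify inside:  g(g(a · d · h(a, a) · h(a, d) · h(c, d) · c))  →  g(g(a · c · d · h(a, a) · h(a, d) · h(c, d)))
Canonicalize subterm:  g((c · (c · a)) · (c · c))  →  g(a · c · c · c · c)
Order the arguments:  g(a · c · c · c · c) · g(a · c · d · d · g(c)) · g(g(a · c · d · h(a, a) · h(a, d) · h(c, d))) · g(h(h(c · d · d, a · a · c · c), h(h(a, d), a · a · c)))

Answer: g(a · c · c · c · c) · g(a · c · d · d · g(c)) · g(g(a · c · d · h(a, a) · h(a, d) · h(c, d))) · g(h(h(c · d · d, a · a · c · c), h(h(a, d), a · a · c)))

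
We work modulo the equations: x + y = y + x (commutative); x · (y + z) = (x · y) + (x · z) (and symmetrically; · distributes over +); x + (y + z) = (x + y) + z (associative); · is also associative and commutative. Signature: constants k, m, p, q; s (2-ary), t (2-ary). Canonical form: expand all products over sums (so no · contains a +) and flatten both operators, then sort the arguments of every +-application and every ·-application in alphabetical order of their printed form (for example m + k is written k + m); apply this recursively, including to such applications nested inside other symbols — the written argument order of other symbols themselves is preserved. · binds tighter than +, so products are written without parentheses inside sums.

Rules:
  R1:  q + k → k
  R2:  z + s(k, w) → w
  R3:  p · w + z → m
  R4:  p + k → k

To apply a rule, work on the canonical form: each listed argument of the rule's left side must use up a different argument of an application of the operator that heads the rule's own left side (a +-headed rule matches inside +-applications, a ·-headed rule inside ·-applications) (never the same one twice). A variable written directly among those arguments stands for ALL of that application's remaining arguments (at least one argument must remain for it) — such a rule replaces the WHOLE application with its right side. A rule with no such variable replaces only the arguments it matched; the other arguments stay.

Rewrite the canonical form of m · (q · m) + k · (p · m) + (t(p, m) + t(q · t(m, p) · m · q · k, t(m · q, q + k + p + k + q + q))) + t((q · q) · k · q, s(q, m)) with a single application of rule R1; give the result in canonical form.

Answer: k · m · p + m · m · q + t(k · m · q · q · t(m, p), t(m · q, k + k + p + q + q)) + t(k · q · q · q, s(q, m)) + t(p, m)

Derivation:
Canonical form:  k · m · p + m · m · q + t(k · m · q · q · t(m, p), t(m · q, k + k + p + q + q + q)) + t(k · q · q · q, s(q, m)) + t(p, m)
Apply R1:  consuming k, q
Giving:  k · m · p + m · m · q + t(k · m · q · q · t(m, p), t(m · q, k + k + p + q + q)) + t(k · q · q · q, s(q, m)) + t(p, m)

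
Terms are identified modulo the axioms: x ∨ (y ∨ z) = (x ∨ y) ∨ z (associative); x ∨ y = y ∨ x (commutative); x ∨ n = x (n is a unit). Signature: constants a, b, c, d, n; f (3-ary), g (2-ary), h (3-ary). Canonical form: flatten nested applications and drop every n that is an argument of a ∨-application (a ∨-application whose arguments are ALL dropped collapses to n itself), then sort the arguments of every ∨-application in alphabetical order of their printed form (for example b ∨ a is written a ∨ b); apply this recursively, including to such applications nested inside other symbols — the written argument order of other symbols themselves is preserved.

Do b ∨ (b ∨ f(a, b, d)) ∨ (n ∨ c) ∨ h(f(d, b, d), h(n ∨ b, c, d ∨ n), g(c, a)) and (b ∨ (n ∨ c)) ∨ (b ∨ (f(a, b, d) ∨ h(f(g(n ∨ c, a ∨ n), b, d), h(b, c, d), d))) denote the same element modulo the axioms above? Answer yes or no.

Left:  b ∨ (b ∨ f(a, b, d)) ∨ (n ∨ c) ∨ h(f(d, b, d), h(n ∨ b, c, d ∨ n), g(c, a))
  Flatten:  b ∨ b ∨ f(a, b, d) ∨ n ∨ c ∨ h(f(d, b, d), h(n ∨ b, c, d ∨ n), g(c, a))
  Simplify inside:  h(f(d, b, d), h(n ∨ b, c, d ∨ n), g(c, a))  →  h(f(d, b, d), h(b, c, d), g(c, a))
  Units out:  drop n
  Sort arguments:  b ∨ b ∨ c ∨ f(a, b, d) ∨ h(f(d, b, d), h(b, c, d), g(c, a))
Right:  (b ∨ (n ∨ c)) ∨ (b ∨ (f(a, b, d) ∨ h(f(g(n ∨ c, a ∨ n), b, d), h(b, c, d), d)))
  Merge nested applications:  b ∨ n ∨ c ∨ b ∨ f(a, b, d) ∨ h(f(g(n ∨ c, a ∨ n), b, d), h(b, c, d), d)
  Simplify inside:  h(f(g(n ∨ c, a ∨ n), b, d), h(b, c, d), d)  →  h(f(g(c, a), b, d), h(b, c, d), d)
  Drop the unit:  drop n
  Order the arguments:  b ∨ b ∨ c ∨ f(a, b, d) ∨ h(f(g(c, a), b, d), h(b, c, d), d)

Answer: no — b ∨ b ∨ c ∨ f(a, b, d) ∨ h(f(d, b, d), h(b, c, d), g(c, a)) vs b ∨ b ∨ c ∨ f(a, b, d) ∨ h(f(g(c, a), b, d), h(b, c, d), d)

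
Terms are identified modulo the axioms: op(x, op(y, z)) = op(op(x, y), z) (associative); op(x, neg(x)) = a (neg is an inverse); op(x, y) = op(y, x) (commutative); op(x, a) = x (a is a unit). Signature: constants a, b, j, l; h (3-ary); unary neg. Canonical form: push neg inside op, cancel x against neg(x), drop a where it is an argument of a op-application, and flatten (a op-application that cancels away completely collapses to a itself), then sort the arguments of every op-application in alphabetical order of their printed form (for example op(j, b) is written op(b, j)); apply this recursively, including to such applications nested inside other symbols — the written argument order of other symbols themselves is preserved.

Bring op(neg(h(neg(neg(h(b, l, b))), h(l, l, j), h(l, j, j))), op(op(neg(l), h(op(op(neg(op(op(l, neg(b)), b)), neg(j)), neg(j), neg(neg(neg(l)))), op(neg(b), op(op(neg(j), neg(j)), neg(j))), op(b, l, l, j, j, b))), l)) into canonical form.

Answer: op(h(op(neg(j), neg(j), neg(l), neg(l)), op(neg(b), neg(j), neg(j), neg(j)), op(b, b, j, j, l, l)), neg(h(h(b, l, b), h(l, l, j), h(l, j, j))))

Derivation:
Push neg inside:  distribute neg over op and collapse double neg
Cancel:  l cancels
Collect terms:  op(neg(h(h(b, l, b), h(l, l, j), h(l, j, j))), h(op(neg(j), neg(j), neg(l), neg(l)), op(neg(b), neg(j), neg(j), neg(j)), op(b, b, j, j, l, l)))
Order the arguments:  op(h(op(neg(j), neg(j), neg(l), neg(l)), op(neg(b), neg(j), neg(j), neg(j)), op(b, b, j, j, l, l)), neg(h(h(b, l, b), h(l, l, j), h(l, j, j))))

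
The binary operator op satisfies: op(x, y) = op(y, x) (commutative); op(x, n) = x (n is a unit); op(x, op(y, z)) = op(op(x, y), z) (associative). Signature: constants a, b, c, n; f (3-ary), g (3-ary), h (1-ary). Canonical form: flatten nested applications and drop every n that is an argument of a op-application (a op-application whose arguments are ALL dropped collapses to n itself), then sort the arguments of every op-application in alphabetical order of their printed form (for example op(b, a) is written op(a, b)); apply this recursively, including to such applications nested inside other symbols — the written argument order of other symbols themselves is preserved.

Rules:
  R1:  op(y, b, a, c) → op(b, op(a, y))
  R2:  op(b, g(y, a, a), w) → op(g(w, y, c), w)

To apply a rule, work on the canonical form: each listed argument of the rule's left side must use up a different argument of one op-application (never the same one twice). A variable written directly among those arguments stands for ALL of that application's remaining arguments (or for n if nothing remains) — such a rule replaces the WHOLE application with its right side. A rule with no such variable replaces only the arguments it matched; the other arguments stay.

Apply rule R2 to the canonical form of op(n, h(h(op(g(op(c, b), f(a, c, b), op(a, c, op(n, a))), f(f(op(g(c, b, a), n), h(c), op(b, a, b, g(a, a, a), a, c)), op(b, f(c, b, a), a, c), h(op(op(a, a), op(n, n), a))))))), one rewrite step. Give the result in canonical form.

Canonical form:  h(h(op(f(f(g(c, b, a), h(c), op(a, a, b, b, c, g(a, a, a))), op(a, b, c, f(c, b, a)), h(op(a, a, a))), g(op(b, c), f(a, c, b), op(a, a, c)))))
R2 matches:  uses b, g(a, a, a);  w := op(a, a, b, c), y := a
The variable takes the whole remainder — replace the entire application.
New term:  h(h(op(f(f(g(c, b, a), h(c), op(a, a, b, c, g(op(a, a, b, c), a, c))), op(a, b, c, f(c, b, a)), h(op(a, a, a))), g(op(b, c), f(a, c, b), op(a, a, c)))))

Answer: h(h(op(f(f(g(c, b, a), h(c), op(a, a, b, c, g(op(a, a, b, c), a, c))), op(a, b, c, f(c, b, a)), h(op(a, a, a))), g(op(b, c), f(a, c, b), op(a, a, c)))))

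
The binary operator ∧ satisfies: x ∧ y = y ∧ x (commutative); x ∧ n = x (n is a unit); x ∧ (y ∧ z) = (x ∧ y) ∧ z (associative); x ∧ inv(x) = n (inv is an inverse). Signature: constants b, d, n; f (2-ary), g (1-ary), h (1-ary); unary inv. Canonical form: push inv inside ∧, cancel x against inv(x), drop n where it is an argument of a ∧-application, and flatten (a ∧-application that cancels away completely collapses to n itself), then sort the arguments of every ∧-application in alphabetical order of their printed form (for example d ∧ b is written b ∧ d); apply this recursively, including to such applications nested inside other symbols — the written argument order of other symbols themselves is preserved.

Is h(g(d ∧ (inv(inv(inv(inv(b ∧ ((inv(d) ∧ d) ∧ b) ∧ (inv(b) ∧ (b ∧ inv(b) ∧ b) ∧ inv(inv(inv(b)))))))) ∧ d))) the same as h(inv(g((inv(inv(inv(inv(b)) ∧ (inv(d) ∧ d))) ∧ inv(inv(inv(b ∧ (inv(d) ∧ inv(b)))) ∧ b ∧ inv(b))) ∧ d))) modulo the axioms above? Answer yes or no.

Left:  h(g(d ∧ (inv(inv(inv(inv(b ∧ ((inv(d) ∧ d) ∧ b) ∧ (inv(b) ∧ (b ∧ inv(b) ∧ b) ∧ inv(inv(inv(b)))))))) ∧ d)))
  Focus inside:  d ∧ (inv(inv(inv(inv(b ∧ ((inv(d) ∧ d) ∧ b) ∧ (inv(b) ∧ (b ∧ inv(b) ∧ b) ∧ inv(inv(inv(b)))))))) ∧ d)
  Push inv inside:  distribute inv over ∧ and collapse double inv
  Combine occurrences:  d ∧ d ∧ b
  Order the arguments:  b ∧ d ∧ d
  Rebuild:  h(g(b ∧ d ∧ d))
Right:  h(inv(g((inv(inv(inv(inv(b)) ∧ (inv(d) ∧ d))) ∧ inv(inv(inv(b ∧ (inv(d) ∧ inv(b)))) ∧ b ∧ inv(b))) ∧ d)))
  Focus inside:  (inv(inv(inv(inv(b)) ∧ (inv(d) ∧ d))) ∧ inv(inv(inv(b ∧ (inv(d) ∧ inv(b)))) ∧ b ∧ inv(b))) ∧ d
  Push inv inside:  distribute inv over ∧ and collapse double inv
  Collect terms:  b ∧ d ∧ d
  Reassemble:  h(inv(g(b ∧ d ∧ d)))

Answer: no — h(g(b ∧ d ∧ d)) vs h(inv(g(b ∧ d ∧ d)))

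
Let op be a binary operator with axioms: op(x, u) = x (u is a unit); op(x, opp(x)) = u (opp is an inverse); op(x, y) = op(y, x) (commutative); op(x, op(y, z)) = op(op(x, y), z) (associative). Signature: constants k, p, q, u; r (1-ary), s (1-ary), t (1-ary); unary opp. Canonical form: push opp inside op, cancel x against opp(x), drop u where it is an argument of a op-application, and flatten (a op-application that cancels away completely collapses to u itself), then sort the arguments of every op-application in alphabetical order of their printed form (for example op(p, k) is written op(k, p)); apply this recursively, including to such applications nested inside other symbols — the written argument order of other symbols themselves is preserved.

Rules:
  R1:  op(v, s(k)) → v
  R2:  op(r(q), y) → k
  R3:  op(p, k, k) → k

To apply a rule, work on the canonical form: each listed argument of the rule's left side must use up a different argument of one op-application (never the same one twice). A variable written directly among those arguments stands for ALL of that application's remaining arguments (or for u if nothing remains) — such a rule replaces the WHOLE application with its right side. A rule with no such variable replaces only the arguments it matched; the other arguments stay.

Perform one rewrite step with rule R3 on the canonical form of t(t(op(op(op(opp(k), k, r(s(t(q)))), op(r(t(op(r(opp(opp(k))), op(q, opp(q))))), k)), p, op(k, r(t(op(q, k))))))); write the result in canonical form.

Canonical form:  t(t(op(k, k, p, r(s(t(q))), r(t(op(k, q))), r(t(r(k))))))
Apply R3:  consuming k, k, p
Giving:  t(t(op(k, r(s(t(q))), r(t(op(k, q))), r(t(r(k))))))

Answer: t(t(op(k, r(s(t(q))), r(t(op(k, q))), r(t(r(k))))))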